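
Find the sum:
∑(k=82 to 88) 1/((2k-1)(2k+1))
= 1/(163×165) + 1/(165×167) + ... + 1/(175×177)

Partial fractions: 1/((2k-1)(2k+1)) = (1/2)[1/(2k-1) - 1/(2k+1)]
The series telescopes:
= (1/2)[1/163 - 1/177]
= 7/28851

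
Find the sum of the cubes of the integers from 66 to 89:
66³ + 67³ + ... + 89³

Use ∑_{k=1}^{n} k³ = [n(n+1)/2]², then subtract the first 65 terms.
∑_{k=1}^{89} k³ = [89×90/2]² = 4005² = 16040025
∑_{k=1}^{65} k³ = [65×66/2]² = 2145² = 4601025
∑_{k=66}^{89} k³ = 16040025 - 4601025 = 11439000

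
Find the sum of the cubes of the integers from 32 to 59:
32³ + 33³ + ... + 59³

Use ∑_{k=1}^{n} k³ = [n(n+1)/2]², then subtract the first 31 terms.
∑_{k=1}^{59} k³ = [59×60/2]² = 1770² = 3132900
∑_{k=1}^{31} k³ = [31×32/2]² = 496² = 246016
∑_{k=32}^{59} k³ = 3132900 - 246016 = 2886884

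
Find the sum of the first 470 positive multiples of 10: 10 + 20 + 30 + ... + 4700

Factor out 10: = 10(1 + 2 + ... + 470) = 10 × n(n+1)/2
= 10 × 470×471/2
= 10 × 110685
= 1106850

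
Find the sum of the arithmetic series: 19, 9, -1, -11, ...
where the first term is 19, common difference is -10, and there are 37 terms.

Sₙ = n/2 × (first + last)
Last term = a + (n-1)d = 19 + (37-1)×(-10) = -341
S_37 = 37/2 × (19 + (-341))
S_37 = 37/2 × (-322) = -5957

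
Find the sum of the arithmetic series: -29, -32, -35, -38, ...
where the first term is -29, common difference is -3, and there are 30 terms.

Sₙ = n/2 × (first + last)
Last term = a + (n-1)d = -29 + (30-1)×(-3) = -116
S_30 = 30/2 × (-29 + (-116))
S_30 = 30/2 × (-145) = -2175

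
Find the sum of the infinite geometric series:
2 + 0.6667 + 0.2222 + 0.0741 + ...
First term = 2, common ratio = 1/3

For |r| < 1, S = a / (1 - r)
S = 2 / (1 - (1/3))
S = 2 / (2/3)
S = 3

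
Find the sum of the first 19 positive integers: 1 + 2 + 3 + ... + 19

Formula: ∑k = n(n+1)/2
= 19×20/2
= 380/2
= 190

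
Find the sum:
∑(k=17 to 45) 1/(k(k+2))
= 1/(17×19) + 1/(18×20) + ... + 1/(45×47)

Partial fractions: 1/(k(k+2)) = (1/2)[1/k - 1/(k+2)]
Telescoping leaves the first two and last two terms:
= (1/2)[1/17 + 1/18 - 1/46 - 1/47]
= 11803/330786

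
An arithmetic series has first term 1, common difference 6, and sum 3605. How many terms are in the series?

Using S = n/2 × [2a + (n-1)d]
3605 = n/2 × [2(1) + (n-1)(6)]
3605 = n/2 × [2 + 6n - 6]
7210 = n × [-4 + 6n]
6n² + (-4)n - 7210 = 0
Discriminant: Δ = (-4)² - 4(6)(-7210) = 16 + 173040 = 173056
√Δ = 416
n = [-(-4) + √Δ] / (2·6) = (4 + 416) / 12 = 420 / 12 = 35
(The negative root is discarded since n must be a positive integer.)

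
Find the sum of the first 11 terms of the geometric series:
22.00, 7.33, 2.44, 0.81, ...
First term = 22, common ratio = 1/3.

Sₙ = a(1 - rⁿ) / (1 - r)
S_11 = 22(1 - (1/3)^11) / (1 - (1/3))
S_11 = 22(1 - (1/177147)) / (2/3)
S_11 = 1948606/59049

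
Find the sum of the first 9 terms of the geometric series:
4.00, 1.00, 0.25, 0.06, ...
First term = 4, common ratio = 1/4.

Sₙ = a(1 - rⁿ) / (1 - r)
S_9 = 4(1 - (1/4)^9) / (1 - (1/4))
S_9 = 4(1 - (1/262144)) / (3/4)
S_9 = 87381/16384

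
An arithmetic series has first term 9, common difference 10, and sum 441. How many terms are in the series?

Using S = n/2 × [2a + (n-1)d]
441 = n/2 × [2(9) + (n-1)(10)]
441 = n/2 × [18 + 10n - 10]
882 = n × [8 + 10n]
10n² + (8)n - 882 = 0
Discriminant: Δ = (8)² - 4(10)(-882) = 64 + 35280 = 35344
√Δ = 188
n = [-(8) + √Δ] / (2·10) = (-8 + 188) / 20 = 180 / 20 = 9
(The negative root is discarded since n must be a positive integer.)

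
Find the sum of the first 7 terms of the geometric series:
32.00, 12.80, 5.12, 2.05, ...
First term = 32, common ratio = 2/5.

Sₙ = a(1 - rⁿ) / (1 - r)
S_7 = 32(1 - (2/5)^7) / (1 - (2/5))
S_7 = 32(1 - (128/78125)) / (3/5)
S_7 = 831968/15625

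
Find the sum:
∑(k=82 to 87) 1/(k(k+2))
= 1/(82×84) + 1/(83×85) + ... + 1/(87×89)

Partial fractions: 1/(k(k+2)) = (1/2)[1/k - 1/(k+2)]
Telescoping leaves the first two and last two terms:
= (1/2)[1/82 + 1/83 - 1/88 - 1/89]
= 43809/53304592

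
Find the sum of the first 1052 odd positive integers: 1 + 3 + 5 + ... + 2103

Sum of first n odd numbers = n²
= 1052²
= 1106704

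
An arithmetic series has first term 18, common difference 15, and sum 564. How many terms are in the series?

Using S = n/2 × [2a + (n-1)d]
564 = n/2 × [2(18) + (n-1)(15)]
564 = n/2 × [36 + 15n - 15]
1128 = n × [21 + 15n]
15n² + (21)n - 1128 = 0
Discriminant: Δ = (21)² - 4(15)(-1128) = 441 + 67680 = 68121
√Δ = 261
n = [-(21) + √Δ] / (2·15) = (-21 + 261) / 30 = 240 / 30 = 8
(The negative root is discarded since n must be a positive integer.)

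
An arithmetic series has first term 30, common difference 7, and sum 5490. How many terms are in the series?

Using S = n/2 × [2a + (n-1)d]
5490 = n/2 × [2(30) + (n-1)(7)]
5490 = n/2 × [60 + 7n - 7]
10980 = n × [53 + 7n]
7n² + (53)n - 10980 = 0
Discriminant: Δ = (53)² - 4(7)(-10980) = 2809 + 307440 = 310249
√Δ = 557
n = [-(53) + √Δ] / (2·7) = (-53 + 557) / 14 = 504 / 14 = 36
(The negative root is discarded since n must be a positive integer.)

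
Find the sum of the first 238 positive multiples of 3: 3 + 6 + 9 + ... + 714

Factor out 3: = 3(1 + 2 + ... + 238) = 3 × n(n+1)/2
= 3 × 238×239/2
= 3 × 28441
= 85323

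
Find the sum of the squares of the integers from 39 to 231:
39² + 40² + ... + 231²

Use ∑_{k=1}^{n} k² = n(n+1)(2n+1)/6, then subtract the first 38 terms.
∑_{k=1}^{231} k² = 231×232×463/6 = 4135516
∑_{k=1}^{38} k² = 38×39×77/6 = 19019
∑_{k=39}^{231} k² = 4135516 - 19019 = 4116497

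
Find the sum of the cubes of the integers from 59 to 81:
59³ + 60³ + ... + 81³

Use ∑_{k=1}^{n} k³ = [n(n+1)/2]², then subtract the first 58 terms.
∑_{k=1}^{81} k³ = [81×82/2]² = 3321² = 11029041
∑_{k=1}^{58} k³ = [58×59/2]² = 1711² = 2927521
∑_{k=59}^{81} k³ = 11029041 - 2927521 = 8101520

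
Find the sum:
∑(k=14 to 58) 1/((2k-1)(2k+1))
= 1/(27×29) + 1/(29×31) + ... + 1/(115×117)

Partial fractions: 1/((2k-1)(2k+1)) = (1/2)[1/(2k-1) - 1/(2k+1)]
The series telescopes:
= (1/2)[1/27 - 1/117]
= 5/351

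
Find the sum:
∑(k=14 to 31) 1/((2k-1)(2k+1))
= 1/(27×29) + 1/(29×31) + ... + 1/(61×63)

Partial fractions: 1/((2k-1)(2k+1)) = (1/2)[1/(2k-1) - 1/(2k+1)]
The series telescopes:
= (1/2)[1/27 - 1/63]
= 2/189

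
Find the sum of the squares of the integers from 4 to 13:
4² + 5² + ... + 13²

Use ∑_{k=1}^{n} k² = n(n+1)(2n+1)/6, then subtract the first 3 terms.
∑_{k=1}^{13} k² = 13×14×27/6 = 819
∑_{k=1}^{3} k² = 3×4×7/6 = 14
∑_{k=4}^{13} k² = 819 - 14 = 805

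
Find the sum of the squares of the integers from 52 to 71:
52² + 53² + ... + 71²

Use ∑_{k=1}^{n} k² = n(n+1)(2n+1)/6, then subtract the first 51 terms.
∑_{k=1}^{71} k² = 71×72×143/6 = 121836
∑_{k=1}^{51} k² = 51×52×103/6 = 45526
∑_{k=52}^{71} k² = 121836 - 45526 = 76310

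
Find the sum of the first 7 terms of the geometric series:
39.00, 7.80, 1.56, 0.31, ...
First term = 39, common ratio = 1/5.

Sₙ = a(1 - rⁿ) / (1 - r)
S_7 = 39(1 - (1/5)^7) / (1 - (1/5))
S_7 = 39(1 - (1/78125)) / (4/5)
S_7 = 761709/15625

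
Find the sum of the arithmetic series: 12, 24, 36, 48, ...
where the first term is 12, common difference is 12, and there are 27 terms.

Sₙ = n/2 × (first + last)
Last term = a + (n-1)d = 12 + (27-1)×12 = 324
S_27 = 27/2 × (12 + 324)
S_27 = 27/2 × 336 = 4536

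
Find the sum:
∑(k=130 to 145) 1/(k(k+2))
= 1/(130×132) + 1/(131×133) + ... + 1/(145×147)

Partial fractions: 1/(k(k+2)) = (1/2)[1/k - 1/(k+2)]
Telescoping leaves the first two and last two terms:
= (1/2)[1/130 + 1/131 - 1/146 - 1/147]
= 76474/91374465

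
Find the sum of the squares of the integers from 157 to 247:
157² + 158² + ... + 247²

Use ∑_{k=1}^{n} k² = n(n+1)(2n+1)/6, then subtract the first 156 terms.
∑_{k=1}^{247} k² = 247×248×495/6 = 5053620
∑_{k=1}^{156} k² = 156×157×313/6 = 1277666
∑_{k=157}^{247} k² = 5053620 - 1277666 = 3775954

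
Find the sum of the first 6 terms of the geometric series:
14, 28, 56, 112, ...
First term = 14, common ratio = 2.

Sₙ = a(1 - rⁿ) / (1 - r)
S_6 = 14(1 - 2^6) / (1 - 2)
S_6 = 14(1 - 64) / (-1)
S_6 = 882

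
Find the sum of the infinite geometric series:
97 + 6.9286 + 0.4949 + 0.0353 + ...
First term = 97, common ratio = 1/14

For |r| < 1, S = a / (1 - r)
S = 97 / (1 - (1/14))
S = 97 / (13/14)
S = 1358/13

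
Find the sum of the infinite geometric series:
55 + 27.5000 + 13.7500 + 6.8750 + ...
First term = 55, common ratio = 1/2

For |r| < 1, S = a / (1 - r)
S = 55 / (1 - (1/2))
S = 55 / (1/2)
S = 110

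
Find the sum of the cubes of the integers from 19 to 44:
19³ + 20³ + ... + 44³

Use ∑_{k=1}^{n} k³ = [n(n+1)/2]², then subtract the first 18 terms.
∑_{k=1}^{44} k³ = [44×45/2]² = 990² = 980100
∑_{k=1}^{18} k³ = [18×19/2]² = 171² = 29241
∑_{k=19}^{44} k³ = 980100 - 29241 = 950859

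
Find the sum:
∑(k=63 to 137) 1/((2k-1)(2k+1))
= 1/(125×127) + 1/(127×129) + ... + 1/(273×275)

Partial fractions: 1/((2k-1)(2k+1)) = (1/2)[1/(2k-1) - 1/(2k+1)]
The series telescopes:
= (1/2)[1/125 - 1/275]
= 3/1375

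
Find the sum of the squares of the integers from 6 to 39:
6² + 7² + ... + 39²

Use ∑_{k=1}^{n} k² = n(n+1)(2n+1)/6, then subtract the first 5 terms.
∑_{k=1}^{39} k² = 39×40×79/6 = 20540
∑_{k=1}^{5} k² = 5×6×11/6 = 55
∑_{k=6}^{39} k² = 20540 - 55 = 20485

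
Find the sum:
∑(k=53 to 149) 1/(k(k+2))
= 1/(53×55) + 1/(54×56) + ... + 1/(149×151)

Partial fractions: 1/(k(k+2)) = (1/2)[1/k - 1/(k+2)]
Telescoping leaves the first two and last two terms:
= (1/2)[1/53 + 1/54 - 1/150 - 1/151]
= 65087/5402025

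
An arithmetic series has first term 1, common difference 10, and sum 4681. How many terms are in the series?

Using S = n/2 × [2a + (n-1)d]
4681 = n/2 × [2(1) + (n-1)(10)]
4681 = n/2 × [2 + 10n - 10]
9362 = n × [-8 + 10n]
10n² + (-8)n - 9362 = 0
Discriminant: Δ = (-8)² - 4(10)(-9362) = 64 + 374480 = 374544
√Δ = 612
n = [-(-8) + √Δ] / (2·10) = (8 + 612) / 20 = 620 / 20 = 31
(The negative root is discarded since n must be a positive integer.)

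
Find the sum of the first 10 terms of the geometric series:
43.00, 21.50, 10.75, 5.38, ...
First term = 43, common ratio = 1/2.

Sₙ = a(1 - rⁿ) / (1 - r)
S_10 = 43(1 - (1/2)^10) / (1 - (1/2))
S_10 = 43(1 - (1/1024)) / (1/2)
S_10 = 43989/512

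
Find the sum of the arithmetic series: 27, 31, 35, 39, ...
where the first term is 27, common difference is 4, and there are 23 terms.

Sₙ = n/2 × (first + last)
Last term = a + (n-1)d = 27 + (23-1)×4 = 115
S_23 = 23/2 × (27 + 115)
S_23 = 23/2 × 142 = 1633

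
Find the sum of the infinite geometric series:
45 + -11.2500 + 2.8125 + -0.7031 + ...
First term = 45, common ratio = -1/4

For |r| < 1, S = a / (1 - r)
S = 45 / (1 - (-1/4))
S = 45 / (5/4)
S = 36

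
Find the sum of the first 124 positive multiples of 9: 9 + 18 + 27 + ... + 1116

Factor out 9: = 9(1 + 2 + ... + 124) = 9 × n(n+1)/2
= 9 × 124×125/2
= 9 × 7750
= 69750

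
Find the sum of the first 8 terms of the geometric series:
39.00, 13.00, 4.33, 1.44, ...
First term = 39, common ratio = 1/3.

Sₙ = a(1 - rⁿ) / (1 - r)
S_8 = 39(1 - (1/3)^8) / (1 - (1/3))
S_8 = 39(1 - (1/6561)) / (2/3)
S_8 = 42640/729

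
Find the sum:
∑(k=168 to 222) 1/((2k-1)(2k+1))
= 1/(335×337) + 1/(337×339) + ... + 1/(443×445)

Partial fractions: 1/((2k-1)(2k+1)) = (1/2)[1/(2k-1) - 1/(2k+1)]
The series telescopes:
= (1/2)[1/335 - 1/445]
= 11/29815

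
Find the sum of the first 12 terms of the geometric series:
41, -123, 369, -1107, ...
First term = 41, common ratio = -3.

Sₙ = a(1 - rⁿ) / (1 - r)
S_12 = 41(1 - (-3)^12) / (1 - (-3))
S_12 = 41(1 - 531441) / (4)
S_12 = -5447260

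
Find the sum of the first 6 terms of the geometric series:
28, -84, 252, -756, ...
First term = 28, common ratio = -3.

Sₙ = a(1 - rⁿ) / (1 - r)
S_6 = 28(1 - (-3)^6) / (1 - (-3))
S_6 = 28(1 - 729) / (4)
S_6 = -5096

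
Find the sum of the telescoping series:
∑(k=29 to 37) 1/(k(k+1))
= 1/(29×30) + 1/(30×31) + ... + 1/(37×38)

Partial fractions: 1/(k(k+1)) = 1/k - 1/(k+1)
The series telescopes:
= (1/29 - 1/30) + (1/30 - 1/31) + ... + (1/37 - 1/38)
= 1/29 - 1/38
= 9/1102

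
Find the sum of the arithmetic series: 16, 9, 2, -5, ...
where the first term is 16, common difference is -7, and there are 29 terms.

Sₙ = n/2 × (first + last)
Last term = a + (n-1)d = 16 + (29-1)×(-7) = -180
S_29 = 29/2 × (16 + (-180))
S_29 = 29/2 × (-164) = -2378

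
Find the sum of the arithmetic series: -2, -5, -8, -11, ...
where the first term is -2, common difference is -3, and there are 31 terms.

Sₙ = n/2 × (first + last)
Last term = a + (n-1)d = -2 + (31-1)×(-3) = -92
S_31 = 31/2 × (-2 + (-92))
S_31 = 31/2 × (-94) = -1457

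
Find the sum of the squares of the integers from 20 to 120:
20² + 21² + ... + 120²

Use ∑_{k=1}^{n} k² = n(n+1)(2n+1)/6, then subtract the first 19 terms.
∑_{k=1}^{120} k² = 120×121×241/6 = 583220
∑_{k=1}^{19} k² = 19×20×39/6 = 2470
∑_{k=20}^{120} k² = 583220 - 2470 = 580750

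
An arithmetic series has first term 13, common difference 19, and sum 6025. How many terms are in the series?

Using S = n/2 × [2a + (n-1)d]
6025 = n/2 × [2(13) + (n-1)(19)]
6025 = n/2 × [26 + 19n - 19]
12050 = n × [7 + 19n]
19n² + (7)n - 12050 = 0
Discriminant: Δ = (7)² - 4(19)(-12050) = 49 + 915800 = 915849
√Δ = 957
n = [-(7) + √Δ] / (2·19) = (-7 + 957) / 38 = 950 / 38 = 25
(The negative root is discarded since n must be a positive integer.)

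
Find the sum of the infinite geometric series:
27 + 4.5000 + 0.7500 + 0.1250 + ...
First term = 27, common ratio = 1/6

For |r| < 1, S = a / (1 - r)
S = 27 / (1 - (1/6))
S = 27 / (5/6)
S = 162/5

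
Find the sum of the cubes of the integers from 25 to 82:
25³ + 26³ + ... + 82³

Use ∑_{k=1}^{n} k³ = [n(n+1)/2]², then subtract the first 24 terms.
∑_{k=1}^{82} k³ = [82×83/2]² = 3403² = 11580409
∑_{k=1}^{24} k³ = [24×25/2]² = 300² = 90000
∑_{k=25}^{82} k³ = 11580409 - 90000 = 11490409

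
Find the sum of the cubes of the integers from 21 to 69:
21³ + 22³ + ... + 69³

Use ∑_{k=1}^{n} k³ = [n(n+1)/2]², then subtract the first 20 terms.
∑_{k=1}^{69} k³ = [69×70/2]² = 2415² = 5832225
∑_{k=1}^{20} k³ = [20×21/2]² = 210² = 44100
∑_{k=21}^{69} k³ = 5832225 - 44100 = 5788125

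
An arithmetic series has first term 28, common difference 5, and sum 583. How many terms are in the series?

Using S = n/2 × [2a + (n-1)d]
583 = n/2 × [2(28) + (n-1)(5)]
583 = n/2 × [56 + 5n - 5]
1166 = n × [51 + 5n]
5n² + (51)n - 1166 = 0
Discriminant: Δ = (51)² - 4(5)(-1166) = 2601 + 23320 = 25921
√Δ = 161
n = [-(51) + √Δ] / (2·5) = (-51 + 161) / 10 = 110 / 10 = 11
(The negative root is discarded since n must be a positive integer.)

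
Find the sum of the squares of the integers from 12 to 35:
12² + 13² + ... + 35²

Use ∑_{k=1}^{n} k² = n(n+1)(2n+1)/6, then subtract the first 11 terms.
∑_{k=1}^{35} k² = 35×36×71/6 = 14910
∑_{k=1}^{11} k² = 11×12×23/6 = 506
∑_{k=12}^{35} k² = 14910 - 506 = 14404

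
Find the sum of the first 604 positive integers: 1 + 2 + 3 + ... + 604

Formula: ∑k = n(n+1)/2
= 604×605/2
= 365420/2
= 182710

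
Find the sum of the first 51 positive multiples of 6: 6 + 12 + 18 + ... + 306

Factor out 6: = 6(1 + 2 + ... + 51) = 6 × n(n+1)/2
= 6 × 51×52/2
= 6 × 1326
= 7956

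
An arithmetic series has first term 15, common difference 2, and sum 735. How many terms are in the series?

Using S = n/2 × [2a + (n-1)d]
735 = n/2 × [2(15) + (n-1)(2)]
735 = n/2 × [30 + 2n - 2]
1470 = n × [28 + 2n]
2n² + (28)n - 1470 = 0
Discriminant: Δ = (28)² - 4(2)(-1470) = 784 + 11760 = 12544
√Δ = 112
n = [-(28) + √Δ] / (2·2) = (-28 + 112) / 4 = 84 / 4 = 21
(The negative root is discarded since n must be a positive integer.)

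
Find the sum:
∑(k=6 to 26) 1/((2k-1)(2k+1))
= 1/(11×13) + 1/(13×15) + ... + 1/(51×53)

Partial fractions: 1/((2k-1)(2k+1)) = (1/2)[1/(2k-1) - 1/(2k+1)]
The series telescopes:
= (1/2)[1/11 - 1/53]
= 21/583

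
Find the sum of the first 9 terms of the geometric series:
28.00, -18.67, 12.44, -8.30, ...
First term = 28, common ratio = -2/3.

Sₙ = a(1 - rⁿ) / (1 - r)
S_9 = 28(1 - (-2/3)^9) / (1 - (-2/3))
S_9 = 28(1 - (-512/19683)) / (5/3)
S_9 = 113092/6561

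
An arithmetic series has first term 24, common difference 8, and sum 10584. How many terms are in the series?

Using S = n/2 × [2a + (n-1)d]
10584 = n/2 × [2(24) + (n-1)(8)]
10584 = n/2 × [48 + 8n - 8]
21168 = n × [40 + 8n]
8n² + (40)n - 21168 = 0
Discriminant: Δ = (40)² - 4(8)(-21168) = 1600 + 677376 = 678976
√Δ = 824
n = [-(40) + √Δ] / (2·8) = (-40 + 824) / 16 = 784 / 16 = 49
(The negative root is discarded since n must be a positive integer.)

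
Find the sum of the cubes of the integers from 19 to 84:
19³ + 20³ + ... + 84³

Use ∑_{k=1}^{n} k³ = [n(n+1)/2]², then subtract the first 18 terms.
∑_{k=1}^{84} k³ = [84×85/2]² = 3570² = 12744900
∑_{k=1}^{18} k³ = [18×19/2]² = 171² = 29241
∑_{k=19}^{84} k³ = 12744900 - 29241 = 12715659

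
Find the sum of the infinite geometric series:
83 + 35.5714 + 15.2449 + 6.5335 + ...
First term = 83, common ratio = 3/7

For |r| < 1, S = a / (1 - r)
S = 83 / (1 - (3/7))
S = 83 / (4/7)
S = 581/4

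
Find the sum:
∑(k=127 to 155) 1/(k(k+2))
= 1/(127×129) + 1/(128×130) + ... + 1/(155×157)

Partial fractions: 1/(k(k+2)) = (1/2)[1/k - 1/(k+2)]
Telescoping leaves the first two and last two terms:
= (1/2)[1/127 + 1/128 - 1/156 - 1/157]
= 289333/199070976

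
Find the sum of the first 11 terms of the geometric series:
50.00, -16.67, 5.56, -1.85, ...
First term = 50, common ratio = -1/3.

Sₙ = a(1 - rⁿ) / (1 - r)
S_11 = 50(1 - (-1/3)^11) / (1 - (-1/3))
S_11 = 50(1 - (-1/177147)) / (4/3)
S_11 = 2214350/59049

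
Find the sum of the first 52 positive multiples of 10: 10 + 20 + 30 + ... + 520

Factor out 10: = 10(1 + 2 + ... + 52) = 10 × n(n+1)/2
= 10 × 52×53/2
= 10 × 1378
= 13780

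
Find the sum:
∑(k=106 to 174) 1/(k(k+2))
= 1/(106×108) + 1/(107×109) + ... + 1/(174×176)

Partial fractions: 1/(k(k+2)) = (1/2)[1/k - 1/(k+2)]
Telescoping leaves the first two and last two terms:
= (1/2)[1/106 + 1/107 - 1/175 - 1/176]
= 1289679/349333600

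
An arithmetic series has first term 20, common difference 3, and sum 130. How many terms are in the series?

Using S = n/2 × [2a + (n-1)d]
130 = n/2 × [2(20) + (n-1)(3)]
130 = n/2 × [40 + 3n - 3]
260 = n × [37 + 3n]
3n² + (37)n - 260 = 0
Discriminant: Δ = (37)² - 4(3)(-260) = 1369 + 3120 = 4489
√Δ = 67
n = [-(37) + √Δ] / (2·3) = (-37 + 67) / 6 = 30 / 6 = 5
(The negative root is discarded since n must be a positive integer.)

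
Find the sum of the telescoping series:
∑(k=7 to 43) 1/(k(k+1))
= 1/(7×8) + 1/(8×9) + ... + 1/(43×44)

Partial fractions: 1/(k(k+1)) = 1/k - 1/(k+1)
The series telescopes:
= (1/7 - 1/8) + (1/8 - 1/9) + ... + (1/43 - 1/44)
= 1/7 - 1/44
= 37/308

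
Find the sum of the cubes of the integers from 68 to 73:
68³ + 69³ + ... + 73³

Use ∑_{k=1}^{n} k³ = [n(n+1)/2]², then subtract the first 67 terms.
∑_{k=1}^{73} k³ = [73×74/2]² = 2701² = 7295401
∑_{k=1}^{67} k³ = [67×68/2]² = 2278² = 5189284
∑_{k=68}^{73} k³ = 7295401 - 5189284 = 2106117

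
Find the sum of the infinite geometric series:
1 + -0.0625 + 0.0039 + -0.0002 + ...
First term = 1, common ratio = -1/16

For |r| < 1, S = a / (1 - r)
S = 1 / (1 - (-1/16))
S = 1 / (17/16)
S = 16/17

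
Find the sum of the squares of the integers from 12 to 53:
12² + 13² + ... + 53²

Use ∑_{k=1}^{n} k² = n(n+1)(2n+1)/6, then subtract the first 11 terms.
∑_{k=1}^{53} k² = 53×54×107/6 = 51039
∑_{k=1}^{11} k² = 11×12×23/6 = 506
∑_{k=12}^{53} k² = 51039 - 506 = 50533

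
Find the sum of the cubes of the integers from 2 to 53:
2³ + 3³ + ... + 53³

Use ∑_{k=1}^{n} k³ = [n(n+1)/2]², then subtract the first 1 terms.
∑_{k=1}^{53} k³ = [53×54/2]² = 1431² = 2047761
∑_{k=1}^{1} k³ = [1×2/2]² = 1² = 1
∑_{k=2}^{53} k³ = 2047761 - 1 = 2047760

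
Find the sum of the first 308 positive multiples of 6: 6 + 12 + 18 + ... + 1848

Factor out 6: = 6(1 + 2 + ... + 308) = 6 × n(n+1)/2
= 6 × 308×309/2
= 6 × 47586
= 285516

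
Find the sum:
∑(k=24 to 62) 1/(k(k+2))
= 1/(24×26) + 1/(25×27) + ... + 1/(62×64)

Partial fractions: 1/(k(k+2)) = (1/2)[1/k - 1/(k+2)]
Telescoping leaves the first two and last two terms:
= (1/2)[1/24 + 1/25 - 1/63 - 1/64]
= 5057/201600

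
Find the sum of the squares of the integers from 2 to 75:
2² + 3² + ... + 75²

Use ∑_{k=1}^{n} k² = n(n+1)(2n+1)/6, then subtract the first 1 terms.
∑_{k=1}^{75} k² = 75×76×151/6 = 143450
∑_{k=1}^{1} k² = 1×2×3/6 = 1
∑_{k=2}^{75} k² = 143450 - 1 = 143449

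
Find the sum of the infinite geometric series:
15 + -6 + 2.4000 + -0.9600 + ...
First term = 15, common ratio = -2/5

For |r| < 1, S = a / (1 - r)
S = 15 / (1 - (-2/5))
S = 15 / (7/5)
S = 75/7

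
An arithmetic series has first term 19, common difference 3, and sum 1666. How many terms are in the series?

Using S = n/2 × [2a + (n-1)d]
1666 = n/2 × [2(19) + (n-1)(3)]
1666 = n/2 × [38 + 3n - 3]
3332 = n × [35 + 3n]
3n² + (35)n - 3332 = 0
Discriminant: Δ = (35)² - 4(3)(-3332) = 1225 + 39984 = 41209
√Δ = 203
n = [-(35) + √Δ] / (2·3) = (-35 + 203) / 6 = 168 / 6 = 28
(The negative root is discarded since n must be a positive integer.)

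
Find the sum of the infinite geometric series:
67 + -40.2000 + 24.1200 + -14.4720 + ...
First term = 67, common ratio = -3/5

For |r| < 1, S = a / (1 - r)
S = 67 / (1 - (-3/5))
S = 67 / (8/5)
S = 335/8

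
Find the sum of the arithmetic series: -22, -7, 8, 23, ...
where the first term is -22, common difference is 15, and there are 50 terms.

Sₙ = n/2 × (first + last)
Last term = a + (n-1)d = -22 + (50-1)×15 = 713
S_50 = 50/2 × (-22 + 713)
S_50 = 50/2 × 691 = 17275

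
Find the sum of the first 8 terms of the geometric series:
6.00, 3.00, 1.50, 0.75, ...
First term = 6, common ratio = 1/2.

Sₙ = a(1 - rⁿ) / (1 - r)
S_8 = 6(1 - (1/2)^8) / (1 - (1/2))
S_8 = 6(1 - (1/256)) / (1/2)
S_8 = 765/64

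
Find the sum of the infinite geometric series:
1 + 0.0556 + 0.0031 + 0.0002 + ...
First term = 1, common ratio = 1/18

For |r| < 1, S = a / (1 - r)
S = 1 / (1 - (1/18))
S = 1 / (17/18)
S = 18/17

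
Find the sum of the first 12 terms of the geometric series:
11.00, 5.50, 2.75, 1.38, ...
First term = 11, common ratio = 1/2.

Sₙ = a(1 - rⁿ) / (1 - r)
S_12 = 11(1 - (1/2)^12) / (1 - (1/2))
S_12 = 11(1 - (1/4096)) / (1/2)
S_12 = 45045/2048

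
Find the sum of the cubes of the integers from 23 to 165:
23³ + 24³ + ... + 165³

Use ∑_{k=1}^{n} k³ = [n(n+1)/2]², then subtract the first 22 terms.
∑_{k=1}^{165} k³ = [165×166/2]² = 13695² = 187553025
∑_{k=1}^{22} k³ = [22×23/2]² = 253² = 64009
∑_{k=23}^{165} k³ = 187553025 - 64009 = 187489016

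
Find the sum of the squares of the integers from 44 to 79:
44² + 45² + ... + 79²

Use ∑_{k=1}^{n} k² = n(n+1)(2n+1)/6, then subtract the first 43 terms.
∑_{k=1}^{79} k² = 79×80×159/6 = 167480
∑_{k=1}^{43} k² = 43×44×87/6 = 27434
∑_{k=44}^{79} k² = 167480 - 27434 = 140046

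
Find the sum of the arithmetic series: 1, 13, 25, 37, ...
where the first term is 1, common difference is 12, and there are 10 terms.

Sₙ = n/2 × (first + last)
Last term = a + (n-1)d = 1 + (10-1)×12 = 109
S_10 = 10/2 × (1 + 109)
S_10 = 10/2 × 110 = 550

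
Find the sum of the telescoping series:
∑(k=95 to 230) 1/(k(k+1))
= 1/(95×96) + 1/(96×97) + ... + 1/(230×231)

Partial fractions: 1/(k(k+1)) = 1/k - 1/(k+1)
The series telescopes:
= (1/95 - 1/96) + (1/96 - 1/97) + ... + (1/230 - 1/231)
= 1/95 - 1/231
= 136/21945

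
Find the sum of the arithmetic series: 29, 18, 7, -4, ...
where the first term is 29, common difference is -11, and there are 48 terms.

Sₙ = n/2 × (first + last)
Last term = a + (n-1)d = 29 + (48-1)×(-11) = -488
S_48 = 48/2 × (29 + (-488))
S_48 = 48/2 × (-459) = -11016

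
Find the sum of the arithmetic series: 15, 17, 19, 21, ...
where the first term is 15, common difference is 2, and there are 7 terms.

Sₙ = n/2 × (first + last)
Last term = a + (n-1)d = 15 + (7-1)×2 = 27
S_7 = 7/2 × (15 + 27)
S_7 = 7/2 × 42 = 147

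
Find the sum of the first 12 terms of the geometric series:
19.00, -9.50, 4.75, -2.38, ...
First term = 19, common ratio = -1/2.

Sₙ = a(1 - rⁿ) / (1 - r)
S_12 = 19(1 - (-1/2)^12) / (1 - (-1/2))
S_12 = 19(1 - (1/4096)) / (3/2)
S_12 = 25935/2048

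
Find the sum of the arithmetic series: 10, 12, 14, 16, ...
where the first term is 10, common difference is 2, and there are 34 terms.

Sₙ = n/2 × (first + last)
Last term = a + (n-1)d = 10 + (34-1)×2 = 76
S_34 = 34/2 × (10 + 76)
S_34 = 34/2 × 86 = 1462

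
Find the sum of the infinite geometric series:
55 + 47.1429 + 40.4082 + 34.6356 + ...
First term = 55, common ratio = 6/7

For |r| < 1, S = a / (1 - r)
S = 55 / (1 - (6/7))
S = 55 / (1/7)
S = 385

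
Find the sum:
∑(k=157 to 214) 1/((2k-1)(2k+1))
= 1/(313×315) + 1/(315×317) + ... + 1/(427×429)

Partial fractions: 1/((2k-1)(2k+1)) = (1/2)[1/(2k-1) - 1/(2k+1)]
The series telescopes:
= (1/2)[1/313 - 1/429]
= 58/134277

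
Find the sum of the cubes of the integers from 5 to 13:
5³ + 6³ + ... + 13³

Use ∑_{k=1}^{n} k³ = [n(n+1)/2]², then subtract the first 4 terms.
∑_{k=1}^{13} k³ = [13×14/2]² = 91² = 8281
∑_{k=1}^{4} k³ = [4×5/2]² = 10² = 100
∑_{k=5}^{13} k³ = 8281 - 100 = 8181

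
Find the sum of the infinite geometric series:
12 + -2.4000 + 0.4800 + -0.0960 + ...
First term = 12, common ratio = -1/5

For |r| < 1, S = a / (1 - r)
S = 12 / (1 - (-1/5))
S = 12 / (6/5)
S = 10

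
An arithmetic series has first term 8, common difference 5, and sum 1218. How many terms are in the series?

Using S = n/2 × [2a + (n-1)d]
1218 = n/2 × [2(8) + (n-1)(5)]
1218 = n/2 × [16 + 5n - 5]
2436 = n × [11 + 5n]
5n² + (11)n - 2436 = 0
Discriminant: Δ = (11)² - 4(5)(-2436) = 121 + 48720 = 48841
√Δ = 221
n = [-(11) + √Δ] / (2·5) = (-11 + 221) / 10 = 210 / 10 = 21
(The negative root is discarded since n must be a positive integer.)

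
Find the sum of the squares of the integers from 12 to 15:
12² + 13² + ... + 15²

Use ∑_{k=1}^{n} k² = n(n+1)(2n+1)/6, then subtract the first 11 terms.
∑_{k=1}^{15} k² = 15×16×31/6 = 1240
∑_{k=1}^{11} k² = 11×12×23/6 = 506
∑_{k=12}^{15} k² = 1240 - 506 = 734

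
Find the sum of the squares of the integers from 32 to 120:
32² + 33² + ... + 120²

Use ∑_{k=1}^{n} k² = n(n+1)(2n+1)/6, then subtract the first 31 terms.
∑_{k=1}^{120} k² = 120×121×241/6 = 583220
∑_{k=1}^{31} k² = 31×32×63/6 = 10416
∑_{k=32}^{120} k² = 583220 - 10416 = 572804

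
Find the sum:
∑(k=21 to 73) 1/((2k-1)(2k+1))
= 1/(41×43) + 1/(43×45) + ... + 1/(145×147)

Partial fractions: 1/((2k-1)(2k+1)) = (1/2)[1/(2k-1) - 1/(2k+1)]
The series telescopes:
= (1/2)[1/41 - 1/147]
= 53/6027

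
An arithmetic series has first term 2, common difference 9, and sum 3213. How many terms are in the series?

Using S = n/2 × [2a + (n-1)d]
3213 = n/2 × [2(2) + (n-1)(9)]
3213 = n/2 × [4 + 9n - 9]
6426 = n × [-5 + 9n]
9n² + (-5)n - 6426 = 0
Discriminant: Δ = (-5)² - 4(9)(-6426) = 25 + 231336 = 231361
√Δ = 481
n = [-(-5) + √Δ] / (2·9) = (5 + 481) / 18 = 486 / 18 = 27
(The negative root is discarded since n must be a positive integer.)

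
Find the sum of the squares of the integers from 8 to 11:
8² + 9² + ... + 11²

Use ∑_{k=1}^{n} k² = n(n+1)(2n+1)/6, then subtract the first 7 terms.
∑_{k=1}^{11} k² = 11×12×23/6 = 506
∑_{k=1}^{7} k² = 7×8×15/6 = 140
∑_{k=8}^{11} k² = 506 - 140 = 366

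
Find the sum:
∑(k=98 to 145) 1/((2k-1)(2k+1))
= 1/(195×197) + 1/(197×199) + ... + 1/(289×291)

Partial fractions: 1/((2k-1)(2k+1)) = (1/2)[1/(2k-1) - 1/(2k+1)]
The series telescopes:
= (1/2)[1/195 - 1/291]
= 16/18915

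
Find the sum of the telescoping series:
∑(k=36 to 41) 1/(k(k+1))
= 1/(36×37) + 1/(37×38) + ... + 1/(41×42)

Partial fractions: 1/(k(k+1)) = 1/k - 1/(k+1)
The series telescopes:
= (1/36 - 1/37) + (1/37 - 1/38) + ... + (1/41 - 1/42)
= 1/36 - 1/42
= 1/252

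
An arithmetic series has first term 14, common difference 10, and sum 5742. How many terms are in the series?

Using S = n/2 × [2a + (n-1)d]
5742 = n/2 × [2(14) + (n-1)(10)]
5742 = n/2 × [28 + 10n - 10]
11484 = n × [18 + 10n]
10n² + (18)n - 11484 = 0
Discriminant: Δ = (18)² - 4(10)(-11484) = 324 + 459360 = 459684
√Δ = 678
n = [-(18) + √Δ] / (2·10) = (-18 + 678) / 20 = 660 / 20 = 33
(The negative root is discarded since n must be a positive integer.)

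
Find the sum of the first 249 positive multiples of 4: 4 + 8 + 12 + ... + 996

Factor out 4: = 4(1 + 2 + ... + 249) = 4 × n(n+1)/2
= 4 × 249×250/2
= 4 × 31125
= 124500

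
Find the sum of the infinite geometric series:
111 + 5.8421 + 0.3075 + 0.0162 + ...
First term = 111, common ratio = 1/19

For |r| < 1, S = a / (1 - r)
S = 111 / (1 - (1/19))
S = 111 / (18/19)
S = 703/6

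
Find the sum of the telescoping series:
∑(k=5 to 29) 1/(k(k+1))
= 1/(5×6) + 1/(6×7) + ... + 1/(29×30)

Partial fractions: 1/(k(k+1)) = 1/k - 1/(k+1)
The series telescopes:
= (1/5 - 1/6) + (1/6 - 1/7) + ... + (1/29 - 1/30)
= 1/5 - 1/30
= 1/6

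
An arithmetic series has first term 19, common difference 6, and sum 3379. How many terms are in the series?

Using S = n/2 × [2a + (n-1)d]
3379 = n/2 × [2(19) + (n-1)(6)]
3379 = n/2 × [38 + 6n - 6]
6758 = n × [32 + 6n]
6n² + (32)n - 6758 = 0
Discriminant: Δ = (32)² - 4(6)(-6758) = 1024 + 162192 = 163216
√Δ = 404
n = [-(32) + √Δ] / (2·6) = (-32 + 404) / 12 = 372 / 12 = 31
(The negative root is discarded since n must be a positive integer.)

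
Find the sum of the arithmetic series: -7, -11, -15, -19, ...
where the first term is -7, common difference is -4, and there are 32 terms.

Sₙ = n/2 × (first + last)
Last term = a + (n-1)d = -7 + (32-1)×(-4) = -131
S_32 = 32/2 × (-7 + (-131))
S_32 = 32/2 × (-138) = -2208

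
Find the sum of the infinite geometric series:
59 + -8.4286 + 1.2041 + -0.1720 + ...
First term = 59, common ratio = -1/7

For |r| < 1, S = a / (1 - r)
S = 59 / (1 - (-1/7))
S = 59 / (8/7)
S = 413/8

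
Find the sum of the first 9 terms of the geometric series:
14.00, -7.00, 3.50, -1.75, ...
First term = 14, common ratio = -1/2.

Sₙ = a(1 - rⁿ) / (1 - r)
S_9 = 14(1 - (-1/2)^9) / (1 - (-1/2))
S_9 = 14(1 - (-1/512)) / (3/2)
S_9 = 1197/128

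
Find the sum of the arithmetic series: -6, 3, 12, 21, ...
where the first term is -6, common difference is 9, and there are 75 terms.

Sₙ = n/2 × (first + last)
Last term = a + (n-1)d = -6 + (75-1)×9 = 660
S_75 = 75/2 × (-6 + 660)
S_75 = 75/2 × 654 = 24525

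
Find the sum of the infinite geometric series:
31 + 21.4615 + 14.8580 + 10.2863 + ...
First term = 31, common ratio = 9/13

For |r| < 1, S = a / (1 - r)
S = 31 / (1 - (9/13))
S = 31 / (4/13)
S = 403/4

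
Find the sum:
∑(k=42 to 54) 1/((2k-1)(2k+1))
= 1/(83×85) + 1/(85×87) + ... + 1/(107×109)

Partial fractions: 1/((2k-1)(2k+1)) = (1/2)[1/(2k-1) - 1/(2k+1)]
The series telescopes:
= (1/2)[1/83 - 1/109]
= 13/9047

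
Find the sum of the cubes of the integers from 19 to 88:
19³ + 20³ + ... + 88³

Use ∑_{k=1}^{n} k³ = [n(n+1)/2]², then subtract the first 18 terms.
∑_{k=1}^{88} k³ = [88×89/2]² = 3916² = 15335056
∑_{k=1}^{18} k³ = [18×19/2]² = 171² = 29241
∑_{k=19}^{88} k³ = 15335056 - 29241 = 15305815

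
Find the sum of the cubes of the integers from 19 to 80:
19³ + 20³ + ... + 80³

Use ∑_{k=1}^{n} k³ = [n(n+1)/2]², then subtract the first 18 terms.
∑_{k=1}^{80} k³ = [80×81/2]² = 3240² = 10497600
∑_{k=1}^{18} k³ = [18×19/2]² = 171² = 29241
∑_{k=19}^{80} k³ = 10497600 - 29241 = 10468359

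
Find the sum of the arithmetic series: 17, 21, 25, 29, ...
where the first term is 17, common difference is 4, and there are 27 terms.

Sₙ = n/2 × (first + last)
Last term = a + (n-1)d = 17 + (27-1)×4 = 121
S_27 = 27/2 × (17 + 121)
S_27 = 27/2 × 138 = 1863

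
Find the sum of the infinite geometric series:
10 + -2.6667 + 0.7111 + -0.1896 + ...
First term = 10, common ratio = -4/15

For |r| < 1, S = a / (1 - r)
S = 10 / (1 - (-4/15))
S = 10 / (19/15)
S = 150/19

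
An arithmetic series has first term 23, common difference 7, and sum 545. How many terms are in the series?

Using S = n/2 × [2a + (n-1)d]
545 = n/2 × [2(23) + (n-1)(7)]
545 = n/2 × [46 + 7n - 7]
1090 = n × [39 + 7n]
7n² + (39)n - 1090 = 0
Discriminant: Δ = (39)² - 4(7)(-1090) = 1521 + 30520 = 32041
√Δ = 179
n = [-(39) + √Δ] / (2·7) = (-39 + 179) / 14 = 140 / 14 = 10
(The negative root is discarded since n must be a positive integer.)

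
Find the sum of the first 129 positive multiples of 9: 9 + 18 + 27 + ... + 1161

Factor out 9: = 9(1 + 2 + ... + 129) = 9 × n(n+1)/2
= 9 × 129×130/2
= 9 × 8385
= 75465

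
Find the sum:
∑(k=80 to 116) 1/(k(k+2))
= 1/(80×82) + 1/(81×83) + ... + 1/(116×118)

Partial fractions: 1/(k(k+2)) = (1/2)[1/k - 1/(k+2)]
Telescoping leaves the first two and last two terms:
= (1/2)[1/80 + 1/81 - 1/117 - 1/118]
= 38887/9940320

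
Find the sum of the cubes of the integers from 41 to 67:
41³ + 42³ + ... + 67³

Use ∑_{k=1}^{n} k³ = [n(n+1)/2]², then subtract the first 40 terms.
∑_{k=1}^{67} k³ = [67×68/2]² = 2278² = 5189284
∑_{k=1}^{40} k³ = [40×41/2]² = 820² = 672400
∑_{k=41}^{67} k³ = 5189284 - 672400 = 4516884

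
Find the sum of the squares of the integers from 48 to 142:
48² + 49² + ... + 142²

Use ∑_{k=1}^{n} k² = n(n+1)(2n+1)/6, then subtract the first 47 terms.
∑_{k=1}^{142} k² = 142×143×285/6 = 964535
∑_{k=1}^{47} k² = 47×48×95/6 = 35720
∑_{k=48}^{142} k² = 964535 - 35720 = 928815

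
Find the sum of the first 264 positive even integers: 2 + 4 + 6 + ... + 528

Sum of first n even numbers = n(n+1)
= 264×265
= 69960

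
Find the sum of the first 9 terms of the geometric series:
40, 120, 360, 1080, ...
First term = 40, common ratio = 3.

Sₙ = a(1 - rⁿ) / (1 - r)
S_9 = 40(1 - 3^9) / (1 - 3)
S_9 = 40(1 - 19683) / (-2)
S_9 = 393640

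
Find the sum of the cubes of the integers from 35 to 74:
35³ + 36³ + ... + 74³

Use ∑_{k=1}^{n} k³ = [n(n+1)/2]², then subtract the first 34 terms.
∑_{k=1}^{74} k³ = [74×75/2]² = 2775² = 7700625
∑_{k=1}^{34} k³ = [34×35/2]² = 595² = 354025
∑_{k=35}^{74} k³ = 7700625 - 354025 = 7346600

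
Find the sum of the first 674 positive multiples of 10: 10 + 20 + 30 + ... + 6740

Factor out 10: = 10(1 + 2 + ... + 674) = 10 × n(n+1)/2
= 10 × 674×675/2
= 10 × 227475
= 2274750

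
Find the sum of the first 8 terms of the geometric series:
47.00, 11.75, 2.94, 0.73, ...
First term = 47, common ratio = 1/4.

Sₙ = a(1 - rⁿ) / (1 - r)
S_8 = 47(1 - (1/4)^8) / (1 - (1/4))
S_8 = 47(1 - (1/65536)) / (3/4)
S_8 = 1026715/16384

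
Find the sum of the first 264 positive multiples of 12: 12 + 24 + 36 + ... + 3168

Factor out 12: = 12(1 + 2 + ... + 264) = 12 × n(n+1)/2
= 12 × 264×265/2
= 12 × 34980
= 419760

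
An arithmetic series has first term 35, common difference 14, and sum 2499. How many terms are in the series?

Using S = n/2 × [2a + (n-1)d]
2499 = n/2 × [2(35) + (n-1)(14)]
2499 = n/2 × [70 + 14n - 14]
4998 = n × [56 + 14n]
14n² + (56)n - 4998 = 0
Discriminant: Δ = (56)² - 4(14)(-4998) = 3136 + 279888 = 283024
√Δ = 532
n = [-(56) + √Δ] / (2·14) = (-56 + 532) / 28 = 476 / 28 = 17
(The negative root is discarded since n must be a positive integer.)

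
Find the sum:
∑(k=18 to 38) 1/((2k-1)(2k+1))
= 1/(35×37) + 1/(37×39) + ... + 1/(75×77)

Partial fractions: 1/((2k-1)(2k+1)) = (1/2)[1/(2k-1) - 1/(2k+1)]
The series telescopes:
= (1/2)[1/35 - 1/77]
= 3/385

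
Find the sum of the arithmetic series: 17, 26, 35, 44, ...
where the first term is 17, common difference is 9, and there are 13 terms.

Sₙ = n/2 × (first + last)
Last term = a + (n-1)d = 17 + (13-1)×9 = 125
S_13 = 13/2 × (17 + 125)
S_13 = 13/2 × 142 = 923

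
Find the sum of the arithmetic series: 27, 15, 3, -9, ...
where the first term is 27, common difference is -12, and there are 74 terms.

Sₙ = n/2 × (first + last)
Last term = a + (n-1)d = 27 + (74-1)×(-12) = -849
S_74 = 74/2 × (27 + (-849))
S_74 = 74/2 × (-822) = -30414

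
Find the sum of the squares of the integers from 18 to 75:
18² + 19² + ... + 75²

Use ∑_{k=1}^{n} k² = n(n+1)(2n+1)/6, then subtract the first 17 terms.
∑_{k=1}^{75} k² = 75×76×151/6 = 143450
∑_{k=1}^{17} k² = 17×18×35/6 = 1785
∑_{k=18}^{75} k² = 143450 - 1785 = 141665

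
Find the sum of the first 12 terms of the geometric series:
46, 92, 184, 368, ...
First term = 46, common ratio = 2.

Sₙ = a(1 - rⁿ) / (1 - r)
S_12 = 46(1 - 2^12) / (1 - 2)
S_12 = 46(1 - 4096) / (-1)
S_12 = 188370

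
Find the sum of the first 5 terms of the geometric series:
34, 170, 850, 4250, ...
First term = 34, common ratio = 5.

Sₙ = a(1 - rⁿ) / (1 - r)
S_5 = 34(1 - 5^5) / (1 - 5)
S_5 = 34(1 - 3125) / (-4)
S_5 = 26554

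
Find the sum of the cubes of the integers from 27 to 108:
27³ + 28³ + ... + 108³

Use ∑_{k=1}^{n} k³ = [n(n+1)/2]², then subtract the first 26 terms.
∑_{k=1}^{108} k³ = [108×109/2]² = 5886² = 34644996
∑_{k=1}^{26} k³ = [26×27/2]² = 351² = 123201
∑_{k=27}^{108} k³ = 34644996 - 123201 = 34521795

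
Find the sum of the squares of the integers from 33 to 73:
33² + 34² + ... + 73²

Use ∑_{k=1}^{n} k² = n(n+1)(2n+1)/6, then subtract the first 32 terms.
∑_{k=1}^{73} k² = 73×74×147/6 = 132349
∑_{k=1}^{32} k² = 32×33×65/6 = 11440
∑_{k=33}^{73} k² = 132349 - 11440 = 120909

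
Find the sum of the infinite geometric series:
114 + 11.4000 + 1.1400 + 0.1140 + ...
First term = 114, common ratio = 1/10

For |r| < 1, S = a / (1 - r)
S = 114 / (1 - (1/10))
S = 114 / (9/10)
S = 380/3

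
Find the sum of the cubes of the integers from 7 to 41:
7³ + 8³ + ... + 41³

Use ∑_{k=1}^{n} k³ = [n(n+1)/2]², then subtract the first 6 terms.
∑_{k=1}^{41} k³ = [41×42/2]² = 861² = 741321
∑_{k=1}^{6} k³ = [6×7/2]² = 21² = 441
∑_{k=7}^{41} k³ = 741321 - 441 = 740880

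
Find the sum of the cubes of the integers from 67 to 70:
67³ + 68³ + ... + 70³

Use ∑_{k=1}^{n} k³ = [n(n+1)/2]², then subtract the first 66 terms.
∑_{k=1}^{70} k³ = [70×71/2]² = 2485² = 6175225
∑_{k=1}^{66} k³ = [66×67/2]² = 2211² = 4888521
∑_{k=67}^{70} k³ = 6175225 - 4888521 = 1286704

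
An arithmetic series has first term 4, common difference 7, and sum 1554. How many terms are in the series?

Using S = n/2 × [2a + (n-1)d]
1554 = n/2 × [2(4) + (n-1)(7)]
1554 = n/2 × [8 + 7n - 7]
3108 = n × [1 + 7n]
7n² + (1)n - 3108 = 0
Discriminant: Δ = (1)² - 4(7)(-3108) = 1 + 87024 = 87025
√Δ = 295
n = [-(1) + √Δ] / (2·7) = (-1 + 295) / 14 = 294 / 14 = 21
(The negative root is discarded since n must be a positive integer.)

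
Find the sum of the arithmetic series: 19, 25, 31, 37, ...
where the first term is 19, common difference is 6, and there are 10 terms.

Sₙ = n/2 × (first + last)
Last term = a + (n-1)d = 19 + (10-1)×6 = 73
S_10 = 10/2 × (19 + 73)
S_10 = 10/2 × 92 = 460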